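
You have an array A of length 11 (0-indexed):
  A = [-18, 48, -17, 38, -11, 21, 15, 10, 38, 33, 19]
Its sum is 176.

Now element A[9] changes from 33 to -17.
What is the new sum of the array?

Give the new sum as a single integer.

Answer: 126

Derivation:
Old value at index 9: 33
New value at index 9: -17
Delta = -17 - 33 = -50
New sum = old_sum + delta = 176 + (-50) = 126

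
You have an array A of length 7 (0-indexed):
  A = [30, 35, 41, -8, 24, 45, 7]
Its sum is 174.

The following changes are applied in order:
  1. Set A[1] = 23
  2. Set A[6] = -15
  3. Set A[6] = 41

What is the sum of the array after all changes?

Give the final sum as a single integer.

Initial sum: 174
Change 1: A[1] 35 -> 23, delta = -12, sum = 162
Change 2: A[6] 7 -> -15, delta = -22, sum = 140
Change 3: A[6] -15 -> 41, delta = 56, sum = 196

Answer: 196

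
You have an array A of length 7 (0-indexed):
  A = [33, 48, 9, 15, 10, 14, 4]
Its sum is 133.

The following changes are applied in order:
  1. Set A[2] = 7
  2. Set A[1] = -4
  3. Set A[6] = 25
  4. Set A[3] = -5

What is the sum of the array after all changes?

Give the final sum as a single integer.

Initial sum: 133
Change 1: A[2] 9 -> 7, delta = -2, sum = 131
Change 2: A[1] 48 -> -4, delta = -52, sum = 79
Change 3: A[6] 4 -> 25, delta = 21, sum = 100
Change 4: A[3] 15 -> -5, delta = -20, sum = 80

Answer: 80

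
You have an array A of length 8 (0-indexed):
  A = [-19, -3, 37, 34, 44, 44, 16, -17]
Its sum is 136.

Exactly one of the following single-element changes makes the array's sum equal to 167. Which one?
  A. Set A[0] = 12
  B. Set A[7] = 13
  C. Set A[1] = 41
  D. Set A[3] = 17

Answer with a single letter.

Option A: A[0] -19->12, delta=31, new_sum=136+(31)=167 <-- matches target
Option B: A[7] -17->13, delta=30, new_sum=136+(30)=166
Option C: A[1] -3->41, delta=44, new_sum=136+(44)=180
Option D: A[3] 34->17, delta=-17, new_sum=136+(-17)=119

Answer: A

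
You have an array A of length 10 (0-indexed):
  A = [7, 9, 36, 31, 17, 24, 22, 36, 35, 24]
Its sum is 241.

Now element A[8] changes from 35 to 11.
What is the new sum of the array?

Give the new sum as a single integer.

Answer: 217

Derivation:
Old value at index 8: 35
New value at index 8: 11
Delta = 11 - 35 = -24
New sum = old_sum + delta = 241 + (-24) = 217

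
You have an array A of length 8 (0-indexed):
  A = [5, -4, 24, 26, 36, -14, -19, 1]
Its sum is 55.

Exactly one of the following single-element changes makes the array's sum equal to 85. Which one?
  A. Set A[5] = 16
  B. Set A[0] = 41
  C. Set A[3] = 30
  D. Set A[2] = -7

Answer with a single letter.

Answer: A

Derivation:
Option A: A[5] -14->16, delta=30, new_sum=55+(30)=85 <-- matches target
Option B: A[0] 5->41, delta=36, new_sum=55+(36)=91
Option C: A[3] 26->30, delta=4, new_sum=55+(4)=59
Option D: A[2] 24->-7, delta=-31, new_sum=55+(-31)=24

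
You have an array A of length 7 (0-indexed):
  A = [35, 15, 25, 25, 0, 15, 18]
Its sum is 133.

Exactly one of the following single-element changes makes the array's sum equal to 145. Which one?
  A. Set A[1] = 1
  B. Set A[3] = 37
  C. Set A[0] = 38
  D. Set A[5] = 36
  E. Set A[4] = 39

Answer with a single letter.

Answer: B

Derivation:
Option A: A[1] 15->1, delta=-14, new_sum=133+(-14)=119
Option B: A[3] 25->37, delta=12, new_sum=133+(12)=145 <-- matches target
Option C: A[0] 35->38, delta=3, new_sum=133+(3)=136
Option D: A[5] 15->36, delta=21, new_sum=133+(21)=154
Option E: A[4] 0->39, delta=39, new_sum=133+(39)=172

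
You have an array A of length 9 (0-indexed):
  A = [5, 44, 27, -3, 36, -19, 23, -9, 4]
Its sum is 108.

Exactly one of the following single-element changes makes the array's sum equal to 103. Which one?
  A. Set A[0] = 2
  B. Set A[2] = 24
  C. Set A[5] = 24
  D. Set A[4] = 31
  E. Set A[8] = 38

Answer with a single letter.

Option A: A[0] 5->2, delta=-3, new_sum=108+(-3)=105
Option B: A[2] 27->24, delta=-3, new_sum=108+(-3)=105
Option C: A[5] -19->24, delta=43, new_sum=108+(43)=151
Option D: A[4] 36->31, delta=-5, new_sum=108+(-5)=103 <-- matches target
Option E: A[8] 4->38, delta=34, new_sum=108+(34)=142

Answer: D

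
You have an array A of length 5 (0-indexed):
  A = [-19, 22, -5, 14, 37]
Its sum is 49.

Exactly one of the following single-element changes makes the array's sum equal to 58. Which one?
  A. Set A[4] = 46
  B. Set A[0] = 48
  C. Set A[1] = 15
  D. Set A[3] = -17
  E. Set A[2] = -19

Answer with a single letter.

Answer: A

Derivation:
Option A: A[4] 37->46, delta=9, new_sum=49+(9)=58 <-- matches target
Option B: A[0] -19->48, delta=67, new_sum=49+(67)=116
Option C: A[1] 22->15, delta=-7, new_sum=49+(-7)=42
Option D: A[3] 14->-17, delta=-31, new_sum=49+(-31)=18
Option E: A[2] -5->-19, delta=-14, new_sum=49+(-14)=35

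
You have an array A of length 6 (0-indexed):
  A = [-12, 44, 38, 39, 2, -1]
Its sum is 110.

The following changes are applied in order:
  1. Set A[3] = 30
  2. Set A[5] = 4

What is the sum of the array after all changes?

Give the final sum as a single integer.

Answer: 106

Derivation:
Initial sum: 110
Change 1: A[3] 39 -> 30, delta = -9, sum = 101
Change 2: A[5] -1 -> 4, delta = 5, sum = 106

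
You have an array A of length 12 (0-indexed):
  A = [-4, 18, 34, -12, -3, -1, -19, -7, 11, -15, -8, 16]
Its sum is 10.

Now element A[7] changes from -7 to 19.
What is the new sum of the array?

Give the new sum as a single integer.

Old value at index 7: -7
New value at index 7: 19
Delta = 19 - -7 = 26
New sum = old_sum + delta = 10 + (26) = 36

Answer: 36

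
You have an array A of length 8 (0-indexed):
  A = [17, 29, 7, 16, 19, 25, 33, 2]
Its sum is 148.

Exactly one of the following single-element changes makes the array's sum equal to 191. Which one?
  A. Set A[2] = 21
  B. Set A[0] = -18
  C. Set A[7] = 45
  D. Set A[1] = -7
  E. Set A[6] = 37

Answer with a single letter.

Answer: C

Derivation:
Option A: A[2] 7->21, delta=14, new_sum=148+(14)=162
Option B: A[0] 17->-18, delta=-35, new_sum=148+(-35)=113
Option C: A[7] 2->45, delta=43, new_sum=148+(43)=191 <-- matches target
Option D: A[1] 29->-7, delta=-36, new_sum=148+(-36)=112
Option E: A[6] 33->37, delta=4, new_sum=148+(4)=152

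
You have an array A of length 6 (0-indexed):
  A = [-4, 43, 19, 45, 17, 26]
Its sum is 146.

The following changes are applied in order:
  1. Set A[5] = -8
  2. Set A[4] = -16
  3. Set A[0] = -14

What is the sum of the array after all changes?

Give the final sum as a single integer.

Initial sum: 146
Change 1: A[5] 26 -> -8, delta = -34, sum = 112
Change 2: A[4] 17 -> -16, delta = -33, sum = 79
Change 3: A[0] -4 -> -14, delta = -10, sum = 69

Answer: 69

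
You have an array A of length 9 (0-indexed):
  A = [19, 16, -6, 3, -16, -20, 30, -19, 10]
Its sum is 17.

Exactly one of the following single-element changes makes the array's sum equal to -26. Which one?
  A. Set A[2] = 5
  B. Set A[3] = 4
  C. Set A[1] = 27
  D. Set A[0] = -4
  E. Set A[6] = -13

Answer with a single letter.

Answer: E

Derivation:
Option A: A[2] -6->5, delta=11, new_sum=17+(11)=28
Option B: A[3] 3->4, delta=1, new_sum=17+(1)=18
Option C: A[1] 16->27, delta=11, new_sum=17+(11)=28
Option D: A[0] 19->-4, delta=-23, new_sum=17+(-23)=-6
Option E: A[6] 30->-13, delta=-43, new_sum=17+(-43)=-26 <-- matches target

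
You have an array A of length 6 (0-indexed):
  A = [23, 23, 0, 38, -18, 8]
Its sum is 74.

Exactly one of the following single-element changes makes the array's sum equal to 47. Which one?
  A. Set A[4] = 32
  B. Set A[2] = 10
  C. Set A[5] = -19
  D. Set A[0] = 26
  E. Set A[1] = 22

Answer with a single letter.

Answer: C

Derivation:
Option A: A[4] -18->32, delta=50, new_sum=74+(50)=124
Option B: A[2] 0->10, delta=10, new_sum=74+(10)=84
Option C: A[5] 8->-19, delta=-27, new_sum=74+(-27)=47 <-- matches target
Option D: A[0] 23->26, delta=3, new_sum=74+(3)=77
Option E: A[1] 23->22, delta=-1, new_sum=74+(-1)=73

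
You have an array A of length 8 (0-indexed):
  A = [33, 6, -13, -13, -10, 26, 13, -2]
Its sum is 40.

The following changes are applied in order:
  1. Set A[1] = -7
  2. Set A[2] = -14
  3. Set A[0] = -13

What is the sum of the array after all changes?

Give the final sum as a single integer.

Initial sum: 40
Change 1: A[1] 6 -> -7, delta = -13, sum = 27
Change 2: A[2] -13 -> -14, delta = -1, sum = 26
Change 3: A[0] 33 -> -13, delta = -46, sum = -20

Answer: -20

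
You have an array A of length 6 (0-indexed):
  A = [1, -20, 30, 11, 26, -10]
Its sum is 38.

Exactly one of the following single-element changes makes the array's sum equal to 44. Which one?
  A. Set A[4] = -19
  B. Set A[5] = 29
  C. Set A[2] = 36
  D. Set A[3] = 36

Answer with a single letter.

Option A: A[4] 26->-19, delta=-45, new_sum=38+(-45)=-7
Option B: A[5] -10->29, delta=39, new_sum=38+(39)=77
Option C: A[2] 30->36, delta=6, new_sum=38+(6)=44 <-- matches target
Option D: A[3] 11->36, delta=25, new_sum=38+(25)=63

Answer: C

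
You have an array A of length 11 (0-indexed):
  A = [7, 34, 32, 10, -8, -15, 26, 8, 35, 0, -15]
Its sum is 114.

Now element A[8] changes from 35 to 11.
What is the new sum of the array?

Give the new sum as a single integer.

Old value at index 8: 35
New value at index 8: 11
Delta = 11 - 35 = -24
New sum = old_sum + delta = 114 + (-24) = 90

Answer: 90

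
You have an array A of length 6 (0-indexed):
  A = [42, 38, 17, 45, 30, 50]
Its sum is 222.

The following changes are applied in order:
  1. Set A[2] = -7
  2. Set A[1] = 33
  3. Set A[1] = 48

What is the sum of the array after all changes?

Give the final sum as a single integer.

Answer: 208

Derivation:
Initial sum: 222
Change 1: A[2] 17 -> -7, delta = -24, sum = 198
Change 2: A[1] 38 -> 33, delta = -5, sum = 193
Change 3: A[1] 33 -> 48, delta = 15, sum = 208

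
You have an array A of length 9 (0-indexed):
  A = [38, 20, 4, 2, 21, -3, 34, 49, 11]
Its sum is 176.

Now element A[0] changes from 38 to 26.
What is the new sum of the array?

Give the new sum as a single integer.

Answer: 164

Derivation:
Old value at index 0: 38
New value at index 0: 26
Delta = 26 - 38 = -12
New sum = old_sum + delta = 176 + (-12) = 164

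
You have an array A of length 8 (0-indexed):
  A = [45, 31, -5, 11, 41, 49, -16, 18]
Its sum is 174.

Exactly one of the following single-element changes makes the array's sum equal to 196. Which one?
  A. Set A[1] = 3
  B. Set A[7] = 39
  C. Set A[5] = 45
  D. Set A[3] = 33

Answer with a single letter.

Option A: A[1] 31->3, delta=-28, new_sum=174+(-28)=146
Option B: A[7] 18->39, delta=21, new_sum=174+(21)=195
Option C: A[5] 49->45, delta=-4, new_sum=174+(-4)=170
Option D: A[3] 11->33, delta=22, new_sum=174+(22)=196 <-- matches target

Answer: D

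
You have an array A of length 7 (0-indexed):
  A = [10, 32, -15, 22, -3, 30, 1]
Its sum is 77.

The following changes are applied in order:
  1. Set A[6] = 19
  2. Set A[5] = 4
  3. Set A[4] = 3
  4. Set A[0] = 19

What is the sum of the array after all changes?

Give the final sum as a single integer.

Answer: 84

Derivation:
Initial sum: 77
Change 1: A[6] 1 -> 19, delta = 18, sum = 95
Change 2: A[5] 30 -> 4, delta = -26, sum = 69
Change 3: A[4] -3 -> 3, delta = 6, sum = 75
Change 4: A[0] 10 -> 19, delta = 9, sum = 84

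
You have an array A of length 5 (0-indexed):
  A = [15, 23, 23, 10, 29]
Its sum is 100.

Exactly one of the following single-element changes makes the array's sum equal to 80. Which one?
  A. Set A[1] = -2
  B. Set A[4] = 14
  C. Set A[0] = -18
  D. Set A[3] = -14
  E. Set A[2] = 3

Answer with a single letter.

Answer: E

Derivation:
Option A: A[1] 23->-2, delta=-25, new_sum=100+(-25)=75
Option B: A[4] 29->14, delta=-15, new_sum=100+(-15)=85
Option C: A[0] 15->-18, delta=-33, new_sum=100+(-33)=67
Option D: A[3] 10->-14, delta=-24, new_sum=100+(-24)=76
Option E: A[2] 23->3, delta=-20, new_sum=100+(-20)=80 <-- matches target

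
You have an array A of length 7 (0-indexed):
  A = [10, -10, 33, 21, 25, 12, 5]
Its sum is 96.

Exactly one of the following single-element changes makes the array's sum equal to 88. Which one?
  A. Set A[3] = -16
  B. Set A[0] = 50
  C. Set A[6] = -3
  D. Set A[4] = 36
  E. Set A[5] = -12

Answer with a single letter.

Answer: C

Derivation:
Option A: A[3] 21->-16, delta=-37, new_sum=96+(-37)=59
Option B: A[0] 10->50, delta=40, new_sum=96+(40)=136
Option C: A[6] 5->-3, delta=-8, new_sum=96+(-8)=88 <-- matches target
Option D: A[4] 25->36, delta=11, new_sum=96+(11)=107
Option E: A[5] 12->-12, delta=-24, new_sum=96+(-24)=72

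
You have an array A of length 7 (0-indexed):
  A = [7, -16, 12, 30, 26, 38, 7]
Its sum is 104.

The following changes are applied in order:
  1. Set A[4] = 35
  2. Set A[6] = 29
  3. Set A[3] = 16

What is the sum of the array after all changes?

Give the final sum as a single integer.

Initial sum: 104
Change 1: A[4] 26 -> 35, delta = 9, sum = 113
Change 2: A[6] 7 -> 29, delta = 22, sum = 135
Change 3: A[3] 30 -> 16, delta = -14, sum = 121

Answer: 121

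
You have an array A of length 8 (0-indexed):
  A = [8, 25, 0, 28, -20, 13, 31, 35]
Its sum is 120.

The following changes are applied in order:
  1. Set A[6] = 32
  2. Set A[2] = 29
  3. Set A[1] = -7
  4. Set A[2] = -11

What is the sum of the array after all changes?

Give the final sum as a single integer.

Initial sum: 120
Change 1: A[6] 31 -> 32, delta = 1, sum = 121
Change 2: A[2] 0 -> 29, delta = 29, sum = 150
Change 3: A[1] 25 -> -7, delta = -32, sum = 118
Change 4: A[2] 29 -> -11, delta = -40, sum = 78

Answer: 78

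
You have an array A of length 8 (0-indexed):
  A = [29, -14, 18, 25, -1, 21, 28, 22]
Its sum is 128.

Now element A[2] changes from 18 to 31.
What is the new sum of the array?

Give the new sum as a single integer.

Answer: 141

Derivation:
Old value at index 2: 18
New value at index 2: 31
Delta = 31 - 18 = 13
New sum = old_sum + delta = 128 + (13) = 141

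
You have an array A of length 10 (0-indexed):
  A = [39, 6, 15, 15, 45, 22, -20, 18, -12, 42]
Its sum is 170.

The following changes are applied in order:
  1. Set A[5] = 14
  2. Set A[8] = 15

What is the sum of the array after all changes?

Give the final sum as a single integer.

Answer: 189

Derivation:
Initial sum: 170
Change 1: A[5] 22 -> 14, delta = -8, sum = 162
Change 2: A[8] -12 -> 15, delta = 27, sum = 189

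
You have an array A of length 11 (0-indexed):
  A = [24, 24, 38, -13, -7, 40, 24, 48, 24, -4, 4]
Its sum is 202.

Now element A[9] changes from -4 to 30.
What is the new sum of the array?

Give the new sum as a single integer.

Old value at index 9: -4
New value at index 9: 30
Delta = 30 - -4 = 34
New sum = old_sum + delta = 202 + (34) = 236

Answer: 236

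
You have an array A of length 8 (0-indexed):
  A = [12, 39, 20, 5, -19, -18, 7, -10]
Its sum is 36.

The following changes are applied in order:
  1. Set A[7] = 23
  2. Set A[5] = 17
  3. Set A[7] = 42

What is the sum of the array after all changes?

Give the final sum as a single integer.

Initial sum: 36
Change 1: A[7] -10 -> 23, delta = 33, sum = 69
Change 2: A[5] -18 -> 17, delta = 35, sum = 104
Change 3: A[7] 23 -> 42, delta = 19, sum = 123

Answer: 123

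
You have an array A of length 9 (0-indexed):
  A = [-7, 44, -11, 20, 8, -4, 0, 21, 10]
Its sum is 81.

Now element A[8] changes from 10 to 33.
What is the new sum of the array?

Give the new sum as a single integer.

Answer: 104

Derivation:
Old value at index 8: 10
New value at index 8: 33
Delta = 33 - 10 = 23
New sum = old_sum + delta = 81 + (23) = 104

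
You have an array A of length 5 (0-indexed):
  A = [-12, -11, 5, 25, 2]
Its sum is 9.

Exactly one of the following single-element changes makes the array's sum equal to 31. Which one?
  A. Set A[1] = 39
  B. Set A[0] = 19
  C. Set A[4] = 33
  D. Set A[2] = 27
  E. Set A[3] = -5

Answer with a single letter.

Option A: A[1] -11->39, delta=50, new_sum=9+(50)=59
Option B: A[0] -12->19, delta=31, new_sum=9+(31)=40
Option C: A[4] 2->33, delta=31, new_sum=9+(31)=40
Option D: A[2] 5->27, delta=22, new_sum=9+(22)=31 <-- matches target
Option E: A[3] 25->-5, delta=-30, new_sum=9+(-30)=-21

Answer: D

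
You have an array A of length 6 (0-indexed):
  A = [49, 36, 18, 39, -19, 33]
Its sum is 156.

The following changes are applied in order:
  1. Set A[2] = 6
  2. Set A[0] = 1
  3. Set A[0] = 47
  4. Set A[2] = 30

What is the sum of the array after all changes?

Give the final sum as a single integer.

Answer: 166

Derivation:
Initial sum: 156
Change 1: A[2] 18 -> 6, delta = -12, sum = 144
Change 2: A[0] 49 -> 1, delta = -48, sum = 96
Change 3: A[0] 1 -> 47, delta = 46, sum = 142
Change 4: A[2] 6 -> 30, delta = 24, sum = 166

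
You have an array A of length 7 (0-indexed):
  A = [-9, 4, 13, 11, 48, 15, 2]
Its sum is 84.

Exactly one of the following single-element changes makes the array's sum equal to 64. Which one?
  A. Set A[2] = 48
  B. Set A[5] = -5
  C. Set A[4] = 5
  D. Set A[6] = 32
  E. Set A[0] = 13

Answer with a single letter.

Answer: B

Derivation:
Option A: A[2] 13->48, delta=35, new_sum=84+(35)=119
Option B: A[5] 15->-5, delta=-20, new_sum=84+(-20)=64 <-- matches target
Option C: A[4] 48->5, delta=-43, new_sum=84+(-43)=41
Option D: A[6] 2->32, delta=30, new_sum=84+(30)=114
Option E: A[0] -9->13, delta=22, new_sum=84+(22)=106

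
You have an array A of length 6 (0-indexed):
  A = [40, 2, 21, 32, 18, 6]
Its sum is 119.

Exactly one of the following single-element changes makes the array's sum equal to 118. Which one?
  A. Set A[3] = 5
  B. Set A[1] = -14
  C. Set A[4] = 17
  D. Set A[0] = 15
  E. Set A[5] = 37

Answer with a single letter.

Option A: A[3] 32->5, delta=-27, new_sum=119+(-27)=92
Option B: A[1] 2->-14, delta=-16, new_sum=119+(-16)=103
Option C: A[4] 18->17, delta=-1, new_sum=119+(-1)=118 <-- matches target
Option D: A[0] 40->15, delta=-25, new_sum=119+(-25)=94
Option E: A[5] 6->37, delta=31, new_sum=119+(31)=150

Answer: C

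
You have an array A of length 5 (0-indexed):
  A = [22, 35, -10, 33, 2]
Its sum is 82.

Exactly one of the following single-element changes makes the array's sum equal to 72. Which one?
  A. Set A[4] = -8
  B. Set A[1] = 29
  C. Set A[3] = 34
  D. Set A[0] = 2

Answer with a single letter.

Answer: A

Derivation:
Option A: A[4] 2->-8, delta=-10, new_sum=82+(-10)=72 <-- matches target
Option B: A[1] 35->29, delta=-6, new_sum=82+(-6)=76
Option C: A[3] 33->34, delta=1, new_sum=82+(1)=83
Option D: A[0] 22->2, delta=-20, new_sum=82+(-20)=62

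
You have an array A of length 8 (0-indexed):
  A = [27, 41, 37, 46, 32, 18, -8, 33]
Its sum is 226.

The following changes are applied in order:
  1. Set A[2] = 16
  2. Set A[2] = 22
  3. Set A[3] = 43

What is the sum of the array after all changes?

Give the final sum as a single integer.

Answer: 208

Derivation:
Initial sum: 226
Change 1: A[2] 37 -> 16, delta = -21, sum = 205
Change 2: A[2] 16 -> 22, delta = 6, sum = 211
Change 3: A[3] 46 -> 43, delta = -3, sum = 208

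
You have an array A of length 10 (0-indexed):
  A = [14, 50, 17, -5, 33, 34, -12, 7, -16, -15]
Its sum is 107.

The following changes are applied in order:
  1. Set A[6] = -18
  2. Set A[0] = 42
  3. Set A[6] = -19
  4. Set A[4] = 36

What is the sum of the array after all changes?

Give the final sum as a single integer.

Answer: 131

Derivation:
Initial sum: 107
Change 1: A[6] -12 -> -18, delta = -6, sum = 101
Change 2: A[0] 14 -> 42, delta = 28, sum = 129
Change 3: A[6] -18 -> -19, delta = -1, sum = 128
Change 4: A[4] 33 -> 36, delta = 3, sum = 131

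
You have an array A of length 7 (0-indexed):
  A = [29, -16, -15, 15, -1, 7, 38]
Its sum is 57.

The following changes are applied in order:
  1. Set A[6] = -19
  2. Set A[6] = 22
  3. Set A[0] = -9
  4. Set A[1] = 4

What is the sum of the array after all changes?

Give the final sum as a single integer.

Answer: 23

Derivation:
Initial sum: 57
Change 1: A[6] 38 -> -19, delta = -57, sum = 0
Change 2: A[6] -19 -> 22, delta = 41, sum = 41
Change 3: A[0] 29 -> -9, delta = -38, sum = 3
Change 4: A[1] -16 -> 4, delta = 20, sum = 23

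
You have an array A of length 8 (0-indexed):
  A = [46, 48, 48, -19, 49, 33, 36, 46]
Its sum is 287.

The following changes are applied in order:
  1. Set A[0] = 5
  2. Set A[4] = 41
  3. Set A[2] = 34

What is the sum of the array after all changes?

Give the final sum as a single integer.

Initial sum: 287
Change 1: A[0] 46 -> 5, delta = -41, sum = 246
Change 2: A[4] 49 -> 41, delta = -8, sum = 238
Change 3: A[2] 48 -> 34, delta = -14, sum = 224

Answer: 224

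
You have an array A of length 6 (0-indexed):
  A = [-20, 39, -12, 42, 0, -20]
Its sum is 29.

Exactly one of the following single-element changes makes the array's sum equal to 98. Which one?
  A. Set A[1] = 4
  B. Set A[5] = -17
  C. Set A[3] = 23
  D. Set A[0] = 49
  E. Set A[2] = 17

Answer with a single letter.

Option A: A[1] 39->4, delta=-35, new_sum=29+(-35)=-6
Option B: A[5] -20->-17, delta=3, new_sum=29+(3)=32
Option C: A[3] 42->23, delta=-19, new_sum=29+(-19)=10
Option D: A[0] -20->49, delta=69, new_sum=29+(69)=98 <-- matches target
Option E: A[2] -12->17, delta=29, new_sum=29+(29)=58

Answer: D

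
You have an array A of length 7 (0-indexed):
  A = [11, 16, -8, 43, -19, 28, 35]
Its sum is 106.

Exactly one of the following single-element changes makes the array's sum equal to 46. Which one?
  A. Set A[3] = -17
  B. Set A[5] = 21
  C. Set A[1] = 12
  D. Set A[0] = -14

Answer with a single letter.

Option A: A[3] 43->-17, delta=-60, new_sum=106+(-60)=46 <-- matches target
Option B: A[5] 28->21, delta=-7, new_sum=106+(-7)=99
Option C: A[1] 16->12, delta=-4, new_sum=106+(-4)=102
Option D: A[0] 11->-14, delta=-25, new_sum=106+(-25)=81

Answer: A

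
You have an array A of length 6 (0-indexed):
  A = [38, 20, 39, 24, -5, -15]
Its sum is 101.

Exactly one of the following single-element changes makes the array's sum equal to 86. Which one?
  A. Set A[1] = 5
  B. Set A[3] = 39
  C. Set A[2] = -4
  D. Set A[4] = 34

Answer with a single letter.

Answer: A

Derivation:
Option A: A[1] 20->5, delta=-15, new_sum=101+(-15)=86 <-- matches target
Option B: A[3] 24->39, delta=15, new_sum=101+(15)=116
Option C: A[2] 39->-4, delta=-43, new_sum=101+(-43)=58
Option D: A[4] -5->34, delta=39, new_sum=101+(39)=140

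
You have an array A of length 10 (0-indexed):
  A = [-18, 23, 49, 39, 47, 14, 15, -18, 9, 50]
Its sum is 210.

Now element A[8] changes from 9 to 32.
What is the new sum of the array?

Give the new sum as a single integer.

Answer: 233

Derivation:
Old value at index 8: 9
New value at index 8: 32
Delta = 32 - 9 = 23
New sum = old_sum + delta = 210 + (23) = 233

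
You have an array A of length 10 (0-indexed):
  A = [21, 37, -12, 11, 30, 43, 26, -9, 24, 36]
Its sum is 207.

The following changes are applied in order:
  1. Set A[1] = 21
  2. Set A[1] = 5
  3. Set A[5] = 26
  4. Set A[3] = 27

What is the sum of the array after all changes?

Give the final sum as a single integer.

Initial sum: 207
Change 1: A[1] 37 -> 21, delta = -16, sum = 191
Change 2: A[1] 21 -> 5, delta = -16, sum = 175
Change 3: A[5] 43 -> 26, delta = -17, sum = 158
Change 4: A[3] 11 -> 27, delta = 16, sum = 174

Answer: 174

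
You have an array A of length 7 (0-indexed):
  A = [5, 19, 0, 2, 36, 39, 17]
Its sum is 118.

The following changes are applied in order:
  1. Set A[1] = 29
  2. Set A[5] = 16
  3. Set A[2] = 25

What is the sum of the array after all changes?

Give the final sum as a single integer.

Answer: 130

Derivation:
Initial sum: 118
Change 1: A[1] 19 -> 29, delta = 10, sum = 128
Change 2: A[5] 39 -> 16, delta = -23, sum = 105
Change 3: A[2] 0 -> 25, delta = 25, sum = 130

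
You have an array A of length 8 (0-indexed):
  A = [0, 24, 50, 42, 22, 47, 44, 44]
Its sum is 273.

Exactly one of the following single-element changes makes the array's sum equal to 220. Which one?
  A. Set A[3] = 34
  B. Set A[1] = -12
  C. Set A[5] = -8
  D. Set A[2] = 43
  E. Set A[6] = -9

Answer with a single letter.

Option A: A[3] 42->34, delta=-8, new_sum=273+(-8)=265
Option B: A[1] 24->-12, delta=-36, new_sum=273+(-36)=237
Option C: A[5] 47->-8, delta=-55, new_sum=273+(-55)=218
Option D: A[2] 50->43, delta=-7, new_sum=273+(-7)=266
Option E: A[6] 44->-9, delta=-53, new_sum=273+(-53)=220 <-- matches target

Answer: E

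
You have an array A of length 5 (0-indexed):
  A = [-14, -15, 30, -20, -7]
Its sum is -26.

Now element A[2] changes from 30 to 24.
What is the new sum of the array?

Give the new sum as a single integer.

Answer: -32

Derivation:
Old value at index 2: 30
New value at index 2: 24
Delta = 24 - 30 = -6
New sum = old_sum + delta = -26 + (-6) = -32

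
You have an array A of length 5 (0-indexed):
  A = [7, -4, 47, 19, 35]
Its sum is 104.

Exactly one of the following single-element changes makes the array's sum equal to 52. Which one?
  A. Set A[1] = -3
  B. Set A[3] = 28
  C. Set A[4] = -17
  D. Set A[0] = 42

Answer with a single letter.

Option A: A[1] -4->-3, delta=1, new_sum=104+(1)=105
Option B: A[3] 19->28, delta=9, new_sum=104+(9)=113
Option C: A[4] 35->-17, delta=-52, new_sum=104+(-52)=52 <-- matches target
Option D: A[0] 7->42, delta=35, new_sum=104+(35)=139

Answer: C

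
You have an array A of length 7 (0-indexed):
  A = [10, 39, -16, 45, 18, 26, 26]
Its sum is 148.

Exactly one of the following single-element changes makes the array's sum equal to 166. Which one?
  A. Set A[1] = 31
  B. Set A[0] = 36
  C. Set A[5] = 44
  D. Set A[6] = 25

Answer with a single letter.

Option A: A[1] 39->31, delta=-8, new_sum=148+(-8)=140
Option B: A[0] 10->36, delta=26, new_sum=148+(26)=174
Option C: A[5] 26->44, delta=18, new_sum=148+(18)=166 <-- matches target
Option D: A[6] 26->25, delta=-1, new_sum=148+(-1)=147

Answer: C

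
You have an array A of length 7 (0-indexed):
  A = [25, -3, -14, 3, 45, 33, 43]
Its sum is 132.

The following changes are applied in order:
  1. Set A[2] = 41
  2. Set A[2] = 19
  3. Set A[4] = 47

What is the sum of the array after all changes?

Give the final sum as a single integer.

Initial sum: 132
Change 1: A[2] -14 -> 41, delta = 55, sum = 187
Change 2: A[2] 41 -> 19, delta = -22, sum = 165
Change 3: A[4] 45 -> 47, delta = 2, sum = 167

Answer: 167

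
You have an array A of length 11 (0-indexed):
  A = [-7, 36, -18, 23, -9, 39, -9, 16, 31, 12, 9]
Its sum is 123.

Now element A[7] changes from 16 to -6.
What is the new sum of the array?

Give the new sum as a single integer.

Old value at index 7: 16
New value at index 7: -6
Delta = -6 - 16 = -22
New sum = old_sum + delta = 123 + (-22) = 101

Answer: 101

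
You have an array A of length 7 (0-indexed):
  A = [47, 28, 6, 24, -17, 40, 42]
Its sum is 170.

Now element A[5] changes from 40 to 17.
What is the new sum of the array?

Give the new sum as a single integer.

Answer: 147

Derivation:
Old value at index 5: 40
New value at index 5: 17
Delta = 17 - 40 = -23
New sum = old_sum + delta = 170 + (-23) = 147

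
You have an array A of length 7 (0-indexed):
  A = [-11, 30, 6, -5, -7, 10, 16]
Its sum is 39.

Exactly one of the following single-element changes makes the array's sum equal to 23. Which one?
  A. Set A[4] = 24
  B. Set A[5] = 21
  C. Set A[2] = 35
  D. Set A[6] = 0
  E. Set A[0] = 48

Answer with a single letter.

Option A: A[4] -7->24, delta=31, new_sum=39+(31)=70
Option B: A[5] 10->21, delta=11, new_sum=39+(11)=50
Option C: A[2] 6->35, delta=29, new_sum=39+(29)=68
Option D: A[6] 16->0, delta=-16, new_sum=39+(-16)=23 <-- matches target
Option E: A[0] -11->48, delta=59, new_sum=39+(59)=98

Answer: D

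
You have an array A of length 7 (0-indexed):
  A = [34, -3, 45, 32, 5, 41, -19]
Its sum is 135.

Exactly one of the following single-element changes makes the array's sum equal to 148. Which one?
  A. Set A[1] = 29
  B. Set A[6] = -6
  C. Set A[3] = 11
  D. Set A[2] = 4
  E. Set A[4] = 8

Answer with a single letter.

Option A: A[1] -3->29, delta=32, new_sum=135+(32)=167
Option B: A[6] -19->-6, delta=13, new_sum=135+(13)=148 <-- matches target
Option C: A[3] 32->11, delta=-21, new_sum=135+(-21)=114
Option D: A[2] 45->4, delta=-41, new_sum=135+(-41)=94
Option E: A[4] 5->8, delta=3, new_sum=135+(3)=138

Answer: B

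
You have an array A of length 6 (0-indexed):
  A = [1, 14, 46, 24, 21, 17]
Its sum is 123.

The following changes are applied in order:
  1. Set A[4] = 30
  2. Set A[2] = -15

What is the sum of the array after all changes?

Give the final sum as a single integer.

Answer: 71

Derivation:
Initial sum: 123
Change 1: A[4] 21 -> 30, delta = 9, sum = 132
Change 2: A[2] 46 -> -15, delta = -61, sum = 71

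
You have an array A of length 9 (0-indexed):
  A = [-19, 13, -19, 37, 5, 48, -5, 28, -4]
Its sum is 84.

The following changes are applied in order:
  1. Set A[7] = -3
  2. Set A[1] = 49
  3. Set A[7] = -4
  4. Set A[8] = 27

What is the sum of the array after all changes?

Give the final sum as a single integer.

Initial sum: 84
Change 1: A[7] 28 -> -3, delta = -31, sum = 53
Change 2: A[1] 13 -> 49, delta = 36, sum = 89
Change 3: A[7] -3 -> -4, delta = -1, sum = 88
Change 4: A[8] -4 -> 27, delta = 31, sum = 119

Answer: 119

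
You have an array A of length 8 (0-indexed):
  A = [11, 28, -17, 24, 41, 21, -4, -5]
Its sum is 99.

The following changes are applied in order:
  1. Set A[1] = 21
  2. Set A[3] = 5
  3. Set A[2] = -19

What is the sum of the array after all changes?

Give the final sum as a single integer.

Initial sum: 99
Change 1: A[1] 28 -> 21, delta = -7, sum = 92
Change 2: A[3] 24 -> 5, delta = -19, sum = 73
Change 3: A[2] -17 -> -19, delta = -2, sum = 71

Answer: 71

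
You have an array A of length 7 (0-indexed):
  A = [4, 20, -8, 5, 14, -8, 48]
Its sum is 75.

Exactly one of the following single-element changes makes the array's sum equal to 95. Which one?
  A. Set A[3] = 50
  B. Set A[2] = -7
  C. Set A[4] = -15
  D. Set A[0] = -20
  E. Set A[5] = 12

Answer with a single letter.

Answer: E

Derivation:
Option A: A[3] 5->50, delta=45, new_sum=75+(45)=120
Option B: A[2] -8->-7, delta=1, new_sum=75+(1)=76
Option C: A[4] 14->-15, delta=-29, new_sum=75+(-29)=46
Option D: A[0] 4->-20, delta=-24, new_sum=75+(-24)=51
Option E: A[5] -8->12, delta=20, new_sum=75+(20)=95 <-- matches target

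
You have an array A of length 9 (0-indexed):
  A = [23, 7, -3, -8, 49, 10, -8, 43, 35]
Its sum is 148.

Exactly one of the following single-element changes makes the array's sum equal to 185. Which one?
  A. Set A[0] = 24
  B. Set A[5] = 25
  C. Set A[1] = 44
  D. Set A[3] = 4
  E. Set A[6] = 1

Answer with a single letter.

Option A: A[0] 23->24, delta=1, new_sum=148+(1)=149
Option B: A[5] 10->25, delta=15, new_sum=148+(15)=163
Option C: A[1] 7->44, delta=37, new_sum=148+(37)=185 <-- matches target
Option D: A[3] -8->4, delta=12, new_sum=148+(12)=160
Option E: A[6] -8->1, delta=9, new_sum=148+(9)=157

Answer: C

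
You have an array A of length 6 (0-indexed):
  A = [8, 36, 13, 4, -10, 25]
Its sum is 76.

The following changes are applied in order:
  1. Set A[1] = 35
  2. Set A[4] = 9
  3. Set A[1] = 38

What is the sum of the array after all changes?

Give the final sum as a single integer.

Initial sum: 76
Change 1: A[1] 36 -> 35, delta = -1, sum = 75
Change 2: A[4] -10 -> 9, delta = 19, sum = 94
Change 3: A[1] 35 -> 38, delta = 3, sum = 97

Answer: 97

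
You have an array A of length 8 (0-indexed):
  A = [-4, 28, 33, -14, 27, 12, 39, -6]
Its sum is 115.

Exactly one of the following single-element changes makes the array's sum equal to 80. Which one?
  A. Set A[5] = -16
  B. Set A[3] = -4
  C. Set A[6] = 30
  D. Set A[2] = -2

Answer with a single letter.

Answer: D

Derivation:
Option A: A[5] 12->-16, delta=-28, new_sum=115+(-28)=87
Option B: A[3] -14->-4, delta=10, new_sum=115+(10)=125
Option C: A[6] 39->30, delta=-9, new_sum=115+(-9)=106
Option D: A[2] 33->-2, delta=-35, new_sum=115+(-35)=80 <-- matches target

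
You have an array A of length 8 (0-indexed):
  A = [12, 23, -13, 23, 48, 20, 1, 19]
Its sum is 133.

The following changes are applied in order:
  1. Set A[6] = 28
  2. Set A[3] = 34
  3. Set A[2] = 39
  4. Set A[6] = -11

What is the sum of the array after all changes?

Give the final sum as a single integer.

Initial sum: 133
Change 1: A[6] 1 -> 28, delta = 27, sum = 160
Change 2: A[3] 23 -> 34, delta = 11, sum = 171
Change 3: A[2] -13 -> 39, delta = 52, sum = 223
Change 4: A[6] 28 -> -11, delta = -39, sum = 184

Answer: 184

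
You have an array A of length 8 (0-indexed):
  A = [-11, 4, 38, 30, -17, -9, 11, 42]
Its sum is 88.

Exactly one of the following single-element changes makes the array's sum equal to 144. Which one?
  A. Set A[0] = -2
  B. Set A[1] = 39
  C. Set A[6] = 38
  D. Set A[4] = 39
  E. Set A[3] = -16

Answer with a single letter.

Option A: A[0] -11->-2, delta=9, new_sum=88+(9)=97
Option B: A[1] 4->39, delta=35, new_sum=88+(35)=123
Option C: A[6] 11->38, delta=27, new_sum=88+(27)=115
Option D: A[4] -17->39, delta=56, new_sum=88+(56)=144 <-- matches target
Option E: A[3] 30->-16, delta=-46, new_sum=88+(-46)=42

Answer: D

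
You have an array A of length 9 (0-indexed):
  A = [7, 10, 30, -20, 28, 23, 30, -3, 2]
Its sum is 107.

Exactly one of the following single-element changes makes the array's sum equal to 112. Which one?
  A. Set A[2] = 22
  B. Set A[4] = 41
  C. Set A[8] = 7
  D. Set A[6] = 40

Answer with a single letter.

Option A: A[2] 30->22, delta=-8, new_sum=107+(-8)=99
Option B: A[4] 28->41, delta=13, new_sum=107+(13)=120
Option C: A[8] 2->7, delta=5, new_sum=107+(5)=112 <-- matches target
Option D: A[6] 30->40, delta=10, new_sum=107+(10)=117

Answer: C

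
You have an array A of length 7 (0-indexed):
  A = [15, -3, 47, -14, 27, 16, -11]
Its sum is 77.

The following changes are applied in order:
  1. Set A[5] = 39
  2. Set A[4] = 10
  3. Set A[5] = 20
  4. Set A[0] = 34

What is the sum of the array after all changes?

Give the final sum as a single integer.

Initial sum: 77
Change 1: A[5] 16 -> 39, delta = 23, sum = 100
Change 2: A[4] 27 -> 10, delta = -17, sum = 83
Change 3: A[5] 39 -> 20, delta = -19, sum = 64
Change 4: A[0] 15 -> 34, delta = 19, sum = 83

Answer: 83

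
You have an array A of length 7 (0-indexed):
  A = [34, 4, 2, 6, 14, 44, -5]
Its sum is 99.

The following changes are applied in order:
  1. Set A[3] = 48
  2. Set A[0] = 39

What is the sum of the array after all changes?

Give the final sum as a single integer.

Initial sum: 99
Change 1: A[3] 6 -> 48, delta = 42, sum = 141
Change 2: A[0] 34 -> 39, delta = 5, sum = 146

Answer: 146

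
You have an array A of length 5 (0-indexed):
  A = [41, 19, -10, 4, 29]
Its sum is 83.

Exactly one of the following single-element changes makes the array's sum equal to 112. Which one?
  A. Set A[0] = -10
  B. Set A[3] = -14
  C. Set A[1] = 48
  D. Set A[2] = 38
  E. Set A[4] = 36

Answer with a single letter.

Option A: A[0] 41->-10, delta=-51, new_sum=83+(-51)=32
Option B: A[3] 4->-14, delta=-18, new_sum=83+(-18)=65
Option C: A[1] 19->48, delta=29, new_sum=83+(29)=112 <-- matches target
Option D: A[2] -10->38, delta=48, new_sum=83+(48)=131
Option E: A[4] 29->36, delta=7, new_sum=83+(7)=90

Answer: C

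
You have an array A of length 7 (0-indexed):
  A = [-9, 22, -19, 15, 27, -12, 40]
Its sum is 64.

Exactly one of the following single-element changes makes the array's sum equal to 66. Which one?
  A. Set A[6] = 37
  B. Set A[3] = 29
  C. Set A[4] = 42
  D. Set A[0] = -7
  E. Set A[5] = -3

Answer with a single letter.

Answer: D

Derivation:
Option A: A[6] 40->37, delta=-3, new_sum=64+(-3)=61
Option B: A[3] 15->29, delta=14, new_sum=64+(14)=78
Option C: A[4] 27->42, delta=15, new_sum=64+(15)=79
Option D: A[0] -9->-7, delta=2, new_sum=64+(2)=66 <-- matches target
Option E: A[5] -12->-3, delta=9, new_sum=64+(9)=73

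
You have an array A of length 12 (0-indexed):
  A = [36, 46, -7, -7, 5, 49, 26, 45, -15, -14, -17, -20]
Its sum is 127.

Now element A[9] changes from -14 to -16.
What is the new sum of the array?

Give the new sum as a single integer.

Answer: 125

Derivation:
Old value at index 9: -14
New value at index 9: -16
Delta = -16 - -14 = -2
New sum = old_sum + delta = 127 + (-2) = 125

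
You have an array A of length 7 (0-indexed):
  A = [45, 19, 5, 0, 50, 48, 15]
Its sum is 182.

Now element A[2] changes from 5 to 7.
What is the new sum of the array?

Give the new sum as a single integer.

Answer: 184

Derivation:
Old value at index 2: 5
New value at index 2: 7
Delta = 7 - 5 = 2
New sum = old_sum + delta = 182 + (2) = 184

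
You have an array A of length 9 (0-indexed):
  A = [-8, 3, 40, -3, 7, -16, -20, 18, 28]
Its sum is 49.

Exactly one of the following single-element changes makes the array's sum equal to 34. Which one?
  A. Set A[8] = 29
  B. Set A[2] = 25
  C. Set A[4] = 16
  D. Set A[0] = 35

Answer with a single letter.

Answer: B

Derivation:
Option A: A[8] 28->29, delta=1, new_sum=49+(1)=50
Option B: A[2] 40->25, delta=-15, new_sum=49+(-15)=34 <-- matches target
Option C: A[4] 7->16, delta=9, new_sum=49+(9)=58
Option D: A[0] -8->35, delta=43, new_sum=49+(43)=92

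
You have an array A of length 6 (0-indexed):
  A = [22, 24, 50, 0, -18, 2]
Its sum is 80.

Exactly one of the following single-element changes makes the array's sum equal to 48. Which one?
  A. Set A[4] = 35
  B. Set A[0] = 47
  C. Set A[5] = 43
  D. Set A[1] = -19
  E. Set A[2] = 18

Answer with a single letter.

Answer: E

Derivation:
Option A: A[4] -18->35, delta=53, new_sum=80+(53)=133
Option B: A[0] 22->47, delta=25, new_sum=80+(25)=105
Option C: A[5] 2->43, delta=41, new_sum=80+(41)=121
Option D: A[1] 24->-19, delta=-43, new_sum=80+(-43)=37
Option E: A[2] 50->18, delta=-32, new_sum=80+(-32)=48 <-- matches target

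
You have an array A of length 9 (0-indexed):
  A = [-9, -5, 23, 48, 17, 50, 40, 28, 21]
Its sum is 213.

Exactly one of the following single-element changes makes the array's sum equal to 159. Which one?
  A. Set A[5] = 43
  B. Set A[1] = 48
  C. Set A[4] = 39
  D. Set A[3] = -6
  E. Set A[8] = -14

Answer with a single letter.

Option A: A[5] 50->43, delta=-7, new_sum=213+(-7)=206
Option B: A[1] -5->48, delta=53, new_sum=213+(53)=266
Option C: A[4] 17->39, delta=22, new_sum=213+(22)=235
Option D: A[3] 48->-6, delta=-54, new_sum=213+(-54)=159 <-- matches target
Option E: A[8] 21->-14, delta=-35, new_sum=213+(-35)=178

Answer: D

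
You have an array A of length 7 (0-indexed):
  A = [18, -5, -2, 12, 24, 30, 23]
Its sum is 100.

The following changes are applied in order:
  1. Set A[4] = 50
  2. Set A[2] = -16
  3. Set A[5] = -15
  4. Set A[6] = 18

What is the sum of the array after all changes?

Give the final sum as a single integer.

Answer: 62

Derivation:
Initial sum: 100
Change 1: A[4] 24 -> 50, delta = 26, sum = 126
Change 2: A[2] -2 -> -16, delta = -14, sum = 112
Change 3: A[5] 30 -> -15, delta = -45, sum = 67
Change 4: A[6] 23 -> 18, delta = -5, sum = 62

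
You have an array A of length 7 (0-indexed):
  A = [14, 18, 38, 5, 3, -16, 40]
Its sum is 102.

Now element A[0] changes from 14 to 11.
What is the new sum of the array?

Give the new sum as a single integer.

Answer: 99

Derivation:
Old value at index 0: 14
New value at index 0: 11
Delta = 11 - 14 = -3
New sum = old_sum + delta = 102 + (-3) = 99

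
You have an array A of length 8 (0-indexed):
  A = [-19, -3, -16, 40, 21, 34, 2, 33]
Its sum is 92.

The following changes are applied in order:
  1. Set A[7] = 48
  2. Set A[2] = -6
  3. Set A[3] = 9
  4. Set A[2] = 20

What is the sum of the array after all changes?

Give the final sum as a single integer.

Initial sum: 92
Change 1: A[7] 33 -> 48, delta = 15, sum = 107
Change 2: A[2] -16 -> -6, delta = 10, sum = 117
Change 3: A[3] 40 -> 9, delta = -31, sum = 86
Change 4: A[2] -6 -> 20, delta = 26, sum = 112

Answer: 112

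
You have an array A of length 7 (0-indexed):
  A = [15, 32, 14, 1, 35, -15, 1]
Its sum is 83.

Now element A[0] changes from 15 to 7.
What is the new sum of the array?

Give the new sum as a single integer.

Old value at index 0: 15
New value at index 0: 7
Delta = 7 - 15 = -8
New sum = old_sum + delta = 83 + (-8) = 75

Answer: 75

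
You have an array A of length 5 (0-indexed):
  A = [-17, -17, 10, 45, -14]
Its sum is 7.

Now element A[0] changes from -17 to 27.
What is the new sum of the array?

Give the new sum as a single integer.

Old value at index 0: -17
New value at index 0: 27
Delta = 27 - -17 = 44
New sum = old_sum + delta = 7 + (44) = 51

Answer: 51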